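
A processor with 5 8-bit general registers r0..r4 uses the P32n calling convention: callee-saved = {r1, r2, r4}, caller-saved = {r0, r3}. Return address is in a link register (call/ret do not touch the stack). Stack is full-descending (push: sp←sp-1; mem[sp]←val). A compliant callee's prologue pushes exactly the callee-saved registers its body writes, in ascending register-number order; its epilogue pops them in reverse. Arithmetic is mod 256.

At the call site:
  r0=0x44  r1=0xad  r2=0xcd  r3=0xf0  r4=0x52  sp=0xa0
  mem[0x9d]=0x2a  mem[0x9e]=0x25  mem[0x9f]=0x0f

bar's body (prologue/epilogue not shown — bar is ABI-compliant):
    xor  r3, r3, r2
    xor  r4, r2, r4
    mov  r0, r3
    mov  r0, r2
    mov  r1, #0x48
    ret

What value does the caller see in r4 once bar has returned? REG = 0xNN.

REG = 0x52

prologue: push r1 → mem[0x9f]=0xad, sp=0x9f
prologue: push r4 → mem[0x9e]=0x52, sp=0x9e
body[0] xor  r3, r3, r2 → r3=0x3d
body[1] xor  r4, r2, r4 → r4=0x9f
body[2] mov  r0, r3 → r0=0x3d
body[3] mov  r0, r2 → r0=0xcd
body[4] mov  r1, #0x48 → r1=0x48
epilogue: pop r4=0x52, sp=0x9f
epilogue: pop r1=0xad, sp=0xa0
r4 is callee-saved → restored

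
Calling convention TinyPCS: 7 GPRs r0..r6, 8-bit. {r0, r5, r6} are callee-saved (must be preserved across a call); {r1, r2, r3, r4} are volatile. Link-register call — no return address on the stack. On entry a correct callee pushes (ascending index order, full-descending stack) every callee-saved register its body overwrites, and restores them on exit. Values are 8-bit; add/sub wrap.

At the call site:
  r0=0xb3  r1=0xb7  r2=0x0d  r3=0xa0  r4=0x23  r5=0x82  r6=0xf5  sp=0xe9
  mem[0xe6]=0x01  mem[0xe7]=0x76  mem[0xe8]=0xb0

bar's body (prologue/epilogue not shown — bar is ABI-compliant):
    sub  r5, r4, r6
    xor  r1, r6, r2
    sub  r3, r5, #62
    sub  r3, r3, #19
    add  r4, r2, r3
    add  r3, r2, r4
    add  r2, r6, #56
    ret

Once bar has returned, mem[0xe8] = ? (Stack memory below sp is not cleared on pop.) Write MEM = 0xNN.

prologue: push r5 -> mem[0xe8]=0x82, sp=0xe8
body[0] sub  r5, r4, r6 -> r5=0x2e
body[1] xor  r1, r6, r2 -> r1=0xf8
body[2] sub  r3, r5, #62 -> r3=0xf0
body[3] sub  r3, r3, #19 -> r3=0xdd
body[4] add  r4, r2, r3 -> r4=0xea
body[5] add  r3, r2, r4 -> r3=0xf7
body[6] add  r2, r6, #56 -> r2=0x2d
epilogue: pop r5=0x82, sp=0xe9
prologue pushed ['r5'] at ['0xe8']

MEM = 0x82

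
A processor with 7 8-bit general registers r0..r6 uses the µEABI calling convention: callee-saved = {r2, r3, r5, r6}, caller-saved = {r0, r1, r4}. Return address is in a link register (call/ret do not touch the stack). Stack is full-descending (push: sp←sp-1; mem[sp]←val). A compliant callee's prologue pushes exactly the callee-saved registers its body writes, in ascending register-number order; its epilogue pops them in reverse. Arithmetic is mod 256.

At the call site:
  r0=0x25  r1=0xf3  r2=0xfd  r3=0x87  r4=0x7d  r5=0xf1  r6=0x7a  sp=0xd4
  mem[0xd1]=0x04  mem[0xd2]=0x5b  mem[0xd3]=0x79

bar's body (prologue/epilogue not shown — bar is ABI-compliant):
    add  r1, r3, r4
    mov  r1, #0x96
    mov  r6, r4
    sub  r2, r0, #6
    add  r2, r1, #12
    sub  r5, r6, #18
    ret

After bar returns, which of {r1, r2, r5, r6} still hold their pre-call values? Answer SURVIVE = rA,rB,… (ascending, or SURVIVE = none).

prologue: push r2 → mem[0xd3]=0xfd, sp=0xd3
prologue: push r5 → mem[0xd2]=0xf1, sp=0xd2
prologue: push r6 → mem[0xd1]=0x7a, sp=0xd1
body[0] add  r1, r3, r4 → r1=0x04
body[1] mov  r1, #0x96 → r1=0x96
body[2] mov  r6, r4 → r6=0x7d
body[3] sub  r2, r0, #6 → r2=0x1f
body[4] add  r2, r1, #12 → r2=0xa2
body[5] sub  r5, r6, #18 → r5=0x6b
epilogue: pop r6=0x7a, sp=0xd2
epilogue: pop r5=0xf1, sp=0xd3
epilogue: pop r2=0xfd, sp=0xd4
r1: caller-saved, written=True
r2: callee-saved, written=True
r5: callee-saved, written=True
r6: callee-saved, written=True

SURVIVE = r2,r5,r6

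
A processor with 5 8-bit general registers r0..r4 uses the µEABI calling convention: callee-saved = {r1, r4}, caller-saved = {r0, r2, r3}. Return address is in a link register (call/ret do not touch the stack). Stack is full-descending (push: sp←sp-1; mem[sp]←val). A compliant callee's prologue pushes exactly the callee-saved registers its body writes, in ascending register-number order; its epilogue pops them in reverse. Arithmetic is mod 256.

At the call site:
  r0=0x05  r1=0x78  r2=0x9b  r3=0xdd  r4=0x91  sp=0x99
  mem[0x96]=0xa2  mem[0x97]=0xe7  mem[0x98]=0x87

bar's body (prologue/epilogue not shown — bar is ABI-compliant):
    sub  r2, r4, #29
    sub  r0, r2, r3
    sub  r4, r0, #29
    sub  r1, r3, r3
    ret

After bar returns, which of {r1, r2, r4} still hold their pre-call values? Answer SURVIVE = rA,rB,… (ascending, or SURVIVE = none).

prologue: push r1 → mem[0x98]=0x78, sp=0x98
prologue: push r4 → mem[0x97]=0x91, sp=0x97
body[0] sub  r2, r4, #29 → r2=0x74
body[1] sub  r0, r2, r3 → r0=0x97
body[2] sub  r4, r0, #29 → r4=0x7a
body[3] sub  r1, r3, r3 → r1=0x00
epilogue: pop r4=0x91, sp=0x98
epilogue: pop r1=0x78, sp=0x99
r1: callee-saved, written=True
r2: caller-saved, written=True
r4: callee-saved, written=True

SURVIVE = r1,r4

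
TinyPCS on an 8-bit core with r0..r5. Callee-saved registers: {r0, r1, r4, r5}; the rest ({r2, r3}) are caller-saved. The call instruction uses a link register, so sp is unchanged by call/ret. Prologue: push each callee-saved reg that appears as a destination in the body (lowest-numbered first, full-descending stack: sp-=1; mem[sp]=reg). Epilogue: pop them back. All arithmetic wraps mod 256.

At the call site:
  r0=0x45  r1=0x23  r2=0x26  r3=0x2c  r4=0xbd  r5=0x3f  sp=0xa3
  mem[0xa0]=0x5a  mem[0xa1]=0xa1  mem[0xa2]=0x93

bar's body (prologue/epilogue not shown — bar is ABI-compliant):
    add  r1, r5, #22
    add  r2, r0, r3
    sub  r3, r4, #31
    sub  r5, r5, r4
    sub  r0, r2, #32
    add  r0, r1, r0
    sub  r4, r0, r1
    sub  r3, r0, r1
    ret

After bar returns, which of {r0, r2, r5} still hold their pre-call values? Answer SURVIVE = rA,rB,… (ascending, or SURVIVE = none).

prologue: push r0 → mem[0xa2]=0x45, sp=0xa2
prologue: push r1 → mem[0xa1]=0x23, sp=0xa1
prologue: push r4 → mem[0xa0]=0xbd, sp=0xa0
prologue: push r5 → mem[0x9f]=0x3f, sp=0x9f
body[0] add  r1, r5, #22 → r1=0x55
body[1] add  r2, r0, r3 → r2=0x71
body[2] sub  r3, r4, #31 → r3=0x9e
body[3] sub  r5, r5, r4 → r5=0x82
body[4] sub  r0, r2, #32 → r0=0x51
body[5] add  r0, r1, r0 → r0=0xa6
body[6] sub  r4, r0, r1 → r4=0x51
body[7] sub  r3, r0, r1 → r3=0x51
epilogue: pop r5=0x3f, sp=0xa0
epilogue: pop r4=0xbd, sp=0xa1
epilogue: pop r1=0x23, sp=0xa2
epilogue: pop r0=0x45, sp=0xa3
r0: callee-saved, written=True
r2: caller-saved, written=True
r5: callee-saved, written=True

SURVIVE = r0,r5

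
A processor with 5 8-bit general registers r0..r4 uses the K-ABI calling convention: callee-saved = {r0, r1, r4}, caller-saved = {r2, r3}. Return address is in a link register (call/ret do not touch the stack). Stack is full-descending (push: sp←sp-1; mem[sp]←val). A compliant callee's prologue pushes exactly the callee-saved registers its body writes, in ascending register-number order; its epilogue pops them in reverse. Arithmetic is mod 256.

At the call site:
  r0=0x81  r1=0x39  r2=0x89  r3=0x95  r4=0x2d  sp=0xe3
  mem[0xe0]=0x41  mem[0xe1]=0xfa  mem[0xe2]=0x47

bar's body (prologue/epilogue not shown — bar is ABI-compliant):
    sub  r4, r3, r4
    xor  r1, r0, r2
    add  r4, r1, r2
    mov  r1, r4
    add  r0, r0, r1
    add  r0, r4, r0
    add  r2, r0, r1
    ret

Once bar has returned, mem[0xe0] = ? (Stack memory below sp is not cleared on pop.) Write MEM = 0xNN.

MEM = 0x2d

prologue: push r0 → mem[0xe2]=0x81, sp=0xe2
prologue: push r1 → mem[0xe1]=0x39, sp=0xe1
prologue: push r4 → mem[0xe0]=0x2d, sp=0xe0
body[0] sub  r4, r3, r4 → r4=0x68
body[1] xor  r1, r0, r2 → r1=0x08
body[2] add  r4, r1, r2 → r4=0x91
body[3] mov  r1, r4 → r1=0x91
body[4] add  r0, r0, r1 → r0=0x12
body[5] add  r0, r4, r0 → r0=0xa3
body[6] add  r2, r0, r1 → r2=0x34
epilogue: pop r4=0x2d, sp=0xe1
epilogue: pop r1=0x39, sp=0xe2
epilogue: pop r0=0x81, sp=0xe3
prologue pushed ['r0', 'r1', 'r4'] at ['0xe2', '0xe1', '0xe0']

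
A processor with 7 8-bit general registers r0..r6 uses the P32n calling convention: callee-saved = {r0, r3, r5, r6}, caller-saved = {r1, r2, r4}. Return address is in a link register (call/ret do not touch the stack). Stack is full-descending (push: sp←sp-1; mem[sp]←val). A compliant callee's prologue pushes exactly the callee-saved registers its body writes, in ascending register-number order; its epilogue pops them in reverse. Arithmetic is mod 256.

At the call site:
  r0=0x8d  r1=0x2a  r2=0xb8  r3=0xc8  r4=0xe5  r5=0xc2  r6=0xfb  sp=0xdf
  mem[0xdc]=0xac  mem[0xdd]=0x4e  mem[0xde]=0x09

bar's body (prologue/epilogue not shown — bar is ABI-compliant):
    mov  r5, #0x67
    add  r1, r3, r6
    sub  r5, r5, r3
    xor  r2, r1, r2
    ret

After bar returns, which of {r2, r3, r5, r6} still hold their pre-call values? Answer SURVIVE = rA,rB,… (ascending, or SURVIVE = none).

prologue: push r5 -> mem[0xde]=0xc2, sp=0xde
body[0] mov  r5, #0x67 -> r5=0x67
body[1] add  r1, r3, r6 -> r1=0xc3
body[2] sub  r5, r5, r3 -> r5=0x9f
body[3] xor  r2, r1, r2 -> r2=0x7b
epilogue: pop r5=0xc2, sp=0xdf
r2: caller-saved, written=True
r3: callee-saved, written=False
r5: callee-saved, written=True
r6: callee-saved, written=False

SURVIVE = r3,r5,r6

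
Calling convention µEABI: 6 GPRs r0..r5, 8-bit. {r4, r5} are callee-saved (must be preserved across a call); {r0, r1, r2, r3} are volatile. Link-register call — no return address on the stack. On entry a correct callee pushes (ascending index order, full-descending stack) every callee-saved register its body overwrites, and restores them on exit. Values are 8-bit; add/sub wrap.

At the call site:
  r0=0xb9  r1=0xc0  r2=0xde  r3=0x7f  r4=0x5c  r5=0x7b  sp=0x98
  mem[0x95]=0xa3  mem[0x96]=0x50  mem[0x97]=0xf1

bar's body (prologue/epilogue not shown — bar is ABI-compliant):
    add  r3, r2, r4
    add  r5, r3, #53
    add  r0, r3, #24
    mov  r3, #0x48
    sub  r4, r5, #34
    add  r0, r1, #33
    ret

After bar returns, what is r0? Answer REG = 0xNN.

REG = 0xe1

prologue: push r4 → mem[0x97]=0x5c, sp=0x97
prologue: push r5 → mem[0x96]=0x7b, sp=0x96
body[0] add  r3, r2, r4 → r3=0x3a
body[1] add  r5, r3, #53 → r5=0x6f
body[2] add  r0, r3, #24 → r0=0x52
body[3] mov  r3, #0x48 → r3=0x48
body[4] sub  r4, r5, #34 → r4=0x4d
body[5] add  r0, r1, #33 → r0=0xe1
epilogue: pop r5=0x7b, sp=0x97
epilogue: pop r4=0x5c, sp=0x98
r0 is caller-saved → body value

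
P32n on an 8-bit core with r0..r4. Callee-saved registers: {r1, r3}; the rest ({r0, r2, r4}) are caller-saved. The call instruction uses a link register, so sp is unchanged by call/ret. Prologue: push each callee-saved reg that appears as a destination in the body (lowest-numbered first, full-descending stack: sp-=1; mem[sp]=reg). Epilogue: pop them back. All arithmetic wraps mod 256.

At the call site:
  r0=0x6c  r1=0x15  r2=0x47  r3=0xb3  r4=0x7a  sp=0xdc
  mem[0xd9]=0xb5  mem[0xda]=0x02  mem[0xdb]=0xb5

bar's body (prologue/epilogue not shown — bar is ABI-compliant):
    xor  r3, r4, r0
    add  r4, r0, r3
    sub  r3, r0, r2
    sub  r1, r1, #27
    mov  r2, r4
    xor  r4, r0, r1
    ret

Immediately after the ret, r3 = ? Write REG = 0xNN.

prologue: push r1 -> mem[0xdb]=0x15, sp=0xdb
prologue: push r3 -> mem[0xda]=0xb3, sp=0xda
body[0] xor  r3, r4, r0 -> r3=0x16
body[1] add  r4, r0, r3 -> r4=0x82
body[2] sub  r3, r0, r2 -> r3=0x25
body[3] sub  r1, r1, #27 -> r1=0xfa
body[4] mov  r2, r4 -> r2=0x82
body[5] xor  r4, r0, r1 -> r4=0x96
epilogue: pop r3=0xb3, sp=0xdb
epilogue: pop r1=0x15, sp=0xdc
r3 is callee-saved -> restored

REG = 0xb3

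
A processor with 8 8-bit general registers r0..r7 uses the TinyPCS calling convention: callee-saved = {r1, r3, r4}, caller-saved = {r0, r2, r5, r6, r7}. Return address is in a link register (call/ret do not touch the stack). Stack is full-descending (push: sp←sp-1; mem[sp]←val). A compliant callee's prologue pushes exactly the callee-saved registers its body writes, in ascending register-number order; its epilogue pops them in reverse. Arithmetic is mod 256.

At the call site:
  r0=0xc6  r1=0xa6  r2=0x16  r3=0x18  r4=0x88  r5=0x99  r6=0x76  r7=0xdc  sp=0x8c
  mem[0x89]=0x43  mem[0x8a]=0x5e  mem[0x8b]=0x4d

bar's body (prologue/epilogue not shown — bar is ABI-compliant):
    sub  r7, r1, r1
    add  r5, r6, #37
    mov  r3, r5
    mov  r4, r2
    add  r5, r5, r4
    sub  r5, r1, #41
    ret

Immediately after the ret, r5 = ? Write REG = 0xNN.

prologue: push r3 -> mem[0x8b]=0x18, sp=0x8b
prologue: push r4 -> mem[0x8a]=0x88, sp=0x8a
body[0] sub  r7, r1, r1 -> r7=0x00
body[1] add  r5, r6, #37 -> r5=0x9b
body[2] mov  r3, r5 -> r3=0x9b
body[3] mov  r4, r2 -> r4=0x16
body[4] add  r5, r5, r4 -> r5=0xb1
body[5] sub  r5, r1, #41 -> r5=0x7d
epilogue: pop r4=0x88, sp=0x8b
epilogue: pop r3=0x18, sp=0x8c
r5 is caller-saved -> body value

REG = 0x7d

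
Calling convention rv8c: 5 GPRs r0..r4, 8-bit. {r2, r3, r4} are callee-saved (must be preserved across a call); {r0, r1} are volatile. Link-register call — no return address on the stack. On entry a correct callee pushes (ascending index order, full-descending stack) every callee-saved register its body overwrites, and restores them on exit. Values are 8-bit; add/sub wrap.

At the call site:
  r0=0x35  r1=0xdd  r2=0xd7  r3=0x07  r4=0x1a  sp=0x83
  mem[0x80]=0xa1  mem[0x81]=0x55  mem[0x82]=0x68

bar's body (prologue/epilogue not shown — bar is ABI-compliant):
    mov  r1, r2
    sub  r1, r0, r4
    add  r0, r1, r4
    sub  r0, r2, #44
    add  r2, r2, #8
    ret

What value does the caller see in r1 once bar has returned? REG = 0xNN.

REG = 0x1b

prologue: push r2 → mem[0x82]=0xd7, sp=0x82
body[0] mov  r1, r2 → r1=0xd7
body[1] sub  r1, r0, r4 → r1=0x1b
body[2] add  r0, r1, r4 → r0=0x35
body[3] sub  r0, r2, #44 → r0=0xab
body[4] add  r2, r2, #8 → r2=0xdf
epilogue: pop r2=0xd7, sp=0x83
r1 is caller-saved → body value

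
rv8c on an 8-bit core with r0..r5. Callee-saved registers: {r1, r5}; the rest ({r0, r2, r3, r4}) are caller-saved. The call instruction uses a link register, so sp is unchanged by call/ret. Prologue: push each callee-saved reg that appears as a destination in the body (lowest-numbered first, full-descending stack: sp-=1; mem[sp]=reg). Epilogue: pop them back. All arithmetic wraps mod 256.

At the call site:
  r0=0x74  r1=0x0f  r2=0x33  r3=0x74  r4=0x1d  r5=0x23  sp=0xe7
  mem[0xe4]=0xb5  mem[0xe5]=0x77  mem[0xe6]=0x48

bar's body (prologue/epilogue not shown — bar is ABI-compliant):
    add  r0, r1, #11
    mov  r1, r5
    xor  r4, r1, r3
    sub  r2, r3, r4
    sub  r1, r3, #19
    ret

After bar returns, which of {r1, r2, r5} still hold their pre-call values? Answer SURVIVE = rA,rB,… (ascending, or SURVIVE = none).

SURVIVE = r1,r5

prologue: push r1 → mem[0xe6]=0x0f, sp=0xe6
body[0] add  r0, r1, #11 → r0=0x1a
body[1] mov  r1, r5 → r1=0x23
body[2] xor  r4, r1, r3 → r4=0x57
body[3] sub  r2, r3, r4 → r2=0x1d
body[4] sub  r1, r3, #19 → r1=0x61
epilogue: pop r1=0x0f, sp=0xe7
r1: callee-saved, written=True
r2: caller-saved, written=True
r5: callee-saved, written=False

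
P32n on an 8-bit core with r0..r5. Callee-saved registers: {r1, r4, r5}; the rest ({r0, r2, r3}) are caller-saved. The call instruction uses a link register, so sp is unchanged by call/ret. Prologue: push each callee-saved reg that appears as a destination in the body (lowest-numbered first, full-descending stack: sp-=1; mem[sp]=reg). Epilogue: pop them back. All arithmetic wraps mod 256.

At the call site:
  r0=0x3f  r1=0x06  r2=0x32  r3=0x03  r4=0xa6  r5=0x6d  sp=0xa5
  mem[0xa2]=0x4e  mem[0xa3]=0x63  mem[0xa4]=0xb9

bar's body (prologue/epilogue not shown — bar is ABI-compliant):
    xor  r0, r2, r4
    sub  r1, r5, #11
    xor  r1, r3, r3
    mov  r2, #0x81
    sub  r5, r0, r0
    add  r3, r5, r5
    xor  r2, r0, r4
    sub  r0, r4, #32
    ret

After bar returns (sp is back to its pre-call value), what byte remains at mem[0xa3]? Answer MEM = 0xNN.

prologue: push r1 → mem[0xa4]=0x06, sp=0xa4
prologue: push r5 → mem[0xa3]=0x6d, sp=0xa3
body[0] xor  r0, r2, r4 → r0=0x94
body[1] sub  r1, r5, #11 → r1=0x62
body[2] xor  r1, r3, r3 → r1=0x00
body[3] mov  r2, #0x81 → r2=0x81
body[4] sub  r5, r0, r0 → r5=0x00
body[5] add  r3, r5, r5 → r3=0x00
body[6] xor  r2, r0, r4 → r2=0x32
body[7] sub  r0, r4, #32 → r0=0x86
epilogue: pop r5=0x6d, sp=0xa4
epilogue: pop r1=0x06, sp=0xa5
prologue pushed ['r1', 'r5'] at ['0xa4', '0xa3']

MEM = 0x6d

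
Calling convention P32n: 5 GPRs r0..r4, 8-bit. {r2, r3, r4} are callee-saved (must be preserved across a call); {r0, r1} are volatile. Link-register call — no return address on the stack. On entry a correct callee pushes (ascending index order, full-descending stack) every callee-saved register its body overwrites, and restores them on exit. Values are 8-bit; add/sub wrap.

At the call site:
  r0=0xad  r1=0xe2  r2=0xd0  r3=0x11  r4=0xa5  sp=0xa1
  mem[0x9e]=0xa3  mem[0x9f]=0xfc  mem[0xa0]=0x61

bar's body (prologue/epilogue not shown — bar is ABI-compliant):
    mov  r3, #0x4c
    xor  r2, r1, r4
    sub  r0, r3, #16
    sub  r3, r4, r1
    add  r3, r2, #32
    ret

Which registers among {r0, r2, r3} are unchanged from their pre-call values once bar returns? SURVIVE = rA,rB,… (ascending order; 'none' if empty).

prologue: push r2 -> mem[0xa0]=0xd0, sp=0xa0
prologue: push r3 -> mem[0x9f]=0x11, sp=0x9f
body[0] mov  r3, #0x4c -> r3=0x4c
body[1] xor  r2, r1, r4 -> r2=0x47
body[2] sub  r0, r3, #16 -> r0=0x3c
body[3] sub  r3, r4, r1 -> r3=0xc3
body[4] add  r3, r2, #32 -> r3=0x67
epilogue: pop r3=0x11, sp=0xa0
epilogue: pop r2=0xd0, sp=0xa1
r0: caller-saved, written=True
r2: callee-saved, written=True
r3: callee-saved, written=True

SURVIVE = r2,r3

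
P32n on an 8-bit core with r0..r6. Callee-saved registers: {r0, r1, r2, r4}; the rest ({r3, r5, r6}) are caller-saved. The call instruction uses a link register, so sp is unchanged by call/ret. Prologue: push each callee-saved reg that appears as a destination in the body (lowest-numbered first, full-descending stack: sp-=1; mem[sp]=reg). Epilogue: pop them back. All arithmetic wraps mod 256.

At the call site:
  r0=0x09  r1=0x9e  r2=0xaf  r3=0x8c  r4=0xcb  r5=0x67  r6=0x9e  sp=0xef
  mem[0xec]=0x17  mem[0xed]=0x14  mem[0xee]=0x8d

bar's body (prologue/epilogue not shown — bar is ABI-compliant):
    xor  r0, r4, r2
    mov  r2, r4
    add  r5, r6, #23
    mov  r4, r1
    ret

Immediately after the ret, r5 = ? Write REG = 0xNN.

prologue: push r0 → mem[0xee]=0x09, sp=0xee
prologue: push r2 → mem[0xed]=0xaf, sp=0xed
prologue: push r4 → mem[0xec]=0xcb, sp=0xec
body[0] xor  r0, r4, r2 → r0=0x64
body[1] mov  r2, r4 → r2=0xcb
body[2] add  r5, r6, #23 → r5=0xb5
body[3] mov  r4, r1 → r4=0x9e
epilogue: pop r4=0xcb, sp=0xed
epilogue: pop r2=0xaf, sp=0xee
epilogue: pop r0=0x09, sp=0xef
r5 is caller-saved → body value

REG = 0xb5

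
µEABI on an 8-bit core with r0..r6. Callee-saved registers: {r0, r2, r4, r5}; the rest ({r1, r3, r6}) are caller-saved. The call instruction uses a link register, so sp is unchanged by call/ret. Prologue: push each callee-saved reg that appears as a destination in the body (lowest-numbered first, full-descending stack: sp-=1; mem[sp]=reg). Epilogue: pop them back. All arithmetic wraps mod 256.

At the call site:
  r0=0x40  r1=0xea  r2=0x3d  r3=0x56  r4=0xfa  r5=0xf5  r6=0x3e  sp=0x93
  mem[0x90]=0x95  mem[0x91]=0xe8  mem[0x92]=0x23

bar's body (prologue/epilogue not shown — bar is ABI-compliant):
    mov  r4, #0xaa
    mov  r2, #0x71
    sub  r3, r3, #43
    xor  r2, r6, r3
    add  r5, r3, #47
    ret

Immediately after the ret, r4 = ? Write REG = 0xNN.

prologue: push r2 → mem[0x92]=0x3d, sp=0x92
prologue: push r4 → mem[0x91]=0xfa, sp=0x91
prologue: push r5 → mem[0x90]=0xf5, sp=0x90
body[0] mov  r4, #0xaa → r4=0xaa
body[1] mov  r2, #0x71 → r2=0x71
body[2] sub  r3, r3, #43 → r3=0x2b
body[3] xor  r2, r6, r3 → r2=0x15
body[4] add  r5, r3, #47 → r5=0x5a
epilogue: pop r5=0xf5, sp=0x91
epilogue: pop r4=0xfa, sp=0x92
epilogue: pop r2=0x3d, sp=0x93
r4 is callee-saved → restored

REG = 0xfa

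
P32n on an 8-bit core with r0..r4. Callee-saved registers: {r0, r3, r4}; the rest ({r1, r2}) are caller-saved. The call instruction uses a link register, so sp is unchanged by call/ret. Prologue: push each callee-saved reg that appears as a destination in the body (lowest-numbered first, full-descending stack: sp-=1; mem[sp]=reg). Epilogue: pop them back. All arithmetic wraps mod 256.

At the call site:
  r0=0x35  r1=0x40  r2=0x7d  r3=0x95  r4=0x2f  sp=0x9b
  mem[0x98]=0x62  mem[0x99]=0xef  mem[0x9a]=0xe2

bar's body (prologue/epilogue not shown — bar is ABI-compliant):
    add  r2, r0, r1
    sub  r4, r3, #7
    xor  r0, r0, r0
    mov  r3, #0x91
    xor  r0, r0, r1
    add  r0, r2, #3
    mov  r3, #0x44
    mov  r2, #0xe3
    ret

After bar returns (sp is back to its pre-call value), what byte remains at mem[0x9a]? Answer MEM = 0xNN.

prologue: push r0 → mem[0x9a]=0x35, sp=0x9a
prologue: push r3 → mem[0x99]=0x95, sp=0x99
prologue: push r4 → mem[0x98]=0x2f, sp=0x98
body[0] add  r2, r0, r1 → r2=0x75
body[1] sub  r4, r3, #7 → r4=0x8e
body[2] xor  r0, r0, r0 → r0=0x00
body[3] mov  r3, #0x91 → r3=0x91
body[4] xor  r0, r0, r1 → r0=0x40
body[5] add  r0, r2, #3 → r0=0x78
body[6] mov  r3, #0x44 → r3=0x44
body[7] mov  r2, #0xe3 → r2=0xe3
epilogue: pop r4=0x2f, sp=0x99
epilogue: pop r3=0x95, sp=0x9a
epilogue: pop r0=0x35, sp=0x9b
prologue pushed ['r0', 'r3', 'r4'] at ['0x9a', '0x99', '0x98']

MEM = 0x35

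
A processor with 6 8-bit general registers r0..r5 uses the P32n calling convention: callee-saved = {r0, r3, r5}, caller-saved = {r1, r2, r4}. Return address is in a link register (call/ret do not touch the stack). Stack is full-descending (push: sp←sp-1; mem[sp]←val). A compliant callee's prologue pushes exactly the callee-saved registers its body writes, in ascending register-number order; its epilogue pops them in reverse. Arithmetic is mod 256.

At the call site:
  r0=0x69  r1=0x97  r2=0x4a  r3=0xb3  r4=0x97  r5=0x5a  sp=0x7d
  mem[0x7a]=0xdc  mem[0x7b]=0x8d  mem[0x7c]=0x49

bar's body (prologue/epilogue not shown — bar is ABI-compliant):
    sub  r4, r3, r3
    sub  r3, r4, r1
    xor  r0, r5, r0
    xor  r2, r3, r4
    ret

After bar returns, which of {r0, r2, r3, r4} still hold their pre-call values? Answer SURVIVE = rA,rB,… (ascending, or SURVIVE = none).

prologue: push r0 → mem[0x7c]=0x69, sp=0x7c
prologue: push r3 → mem[0x7b]=0xb3, sp=0x7b
body[0] sub  r4, r3, r3 → r4=0x00
body[1] sub  r3, r4, r1 → r3=0x69
body[2] xor  r0, r5, r0 → r0=0x33
body[3] xor  r2, r3, r4 → r2=0x69
epilogue: pop r3=0xb3, sp=0x7c
epilogue: pop r0=0x69, sp=0x7d
r0: callee-saved, written=True
r2: caller-saved, written=True
r3: callee-saved, written=True
r4: caller-saved, written=True

SURVIVE = r0,r3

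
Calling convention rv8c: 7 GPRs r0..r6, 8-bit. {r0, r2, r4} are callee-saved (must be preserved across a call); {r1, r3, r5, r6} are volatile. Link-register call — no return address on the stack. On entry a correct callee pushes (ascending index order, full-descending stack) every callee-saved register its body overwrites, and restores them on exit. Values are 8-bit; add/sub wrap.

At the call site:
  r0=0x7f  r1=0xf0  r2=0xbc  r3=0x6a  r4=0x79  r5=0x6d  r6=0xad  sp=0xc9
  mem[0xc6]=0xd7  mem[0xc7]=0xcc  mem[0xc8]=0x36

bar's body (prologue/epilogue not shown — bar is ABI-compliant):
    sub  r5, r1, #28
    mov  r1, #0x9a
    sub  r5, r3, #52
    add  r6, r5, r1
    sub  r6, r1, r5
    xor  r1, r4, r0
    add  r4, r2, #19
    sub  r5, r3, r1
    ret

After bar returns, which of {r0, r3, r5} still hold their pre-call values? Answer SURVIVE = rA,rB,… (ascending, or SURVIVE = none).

SURVIVE = r0,r3

prologue: push r4 -> mem[0xc8]=0x79, sp=0xc8
body[0] sub  r5, r1, #28 -> r5=0xd4
body[1] mov  r1, #0x9a -> r1=0x9a
body[2] sub  r5, r3, #52 -> r5=0x36
body[3] add  r6, r5, r1 -> r6=0xd0
body[4] sub  r6, r1, r5 -> r6=0x64
body[5] xor  r1, r4, r0 -> r1=0x06
body[6] add  r4, r2, #19 -> r4=0xcf
body[7] sub  r5, r3, r1 -> r5=0x64
epilogue: pop r4=0x79, sp=0xc9
r0: callee-saved, written=False
r3: caller-saved, written=False
r5: caller-saved, written=True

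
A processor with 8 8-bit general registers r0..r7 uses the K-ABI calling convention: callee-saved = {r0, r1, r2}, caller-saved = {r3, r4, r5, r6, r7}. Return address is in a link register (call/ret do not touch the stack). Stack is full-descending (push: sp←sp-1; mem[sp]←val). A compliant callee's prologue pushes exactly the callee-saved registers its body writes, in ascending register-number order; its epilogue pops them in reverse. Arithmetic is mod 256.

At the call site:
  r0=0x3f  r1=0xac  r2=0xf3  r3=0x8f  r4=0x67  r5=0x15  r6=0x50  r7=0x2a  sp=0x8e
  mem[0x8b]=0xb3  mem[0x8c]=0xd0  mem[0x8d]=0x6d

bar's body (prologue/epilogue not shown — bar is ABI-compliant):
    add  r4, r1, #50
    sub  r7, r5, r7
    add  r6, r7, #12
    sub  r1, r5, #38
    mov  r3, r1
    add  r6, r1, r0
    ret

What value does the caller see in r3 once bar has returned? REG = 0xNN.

prologue: push r1 -> mem[0x8d]=0xac, sp=0x8d
body[0] add  r4, r1, #50 -> r4=0xde
body[1] sub  r7, r5, r7 -> r7=0xeb
body[2] add  r6, r7, #12 -> r6=0xf7
body[3] sub  r1, r5, #38 -> r1=0xef
body[4] mov  r3, r1 -> r3=0xef
body[5] add  r6, r1, r0 -> r6=0x2e
epilogue: pop r1=0xac, sp=0x8e
r3 is caller-saved -> body value

REG = 0xef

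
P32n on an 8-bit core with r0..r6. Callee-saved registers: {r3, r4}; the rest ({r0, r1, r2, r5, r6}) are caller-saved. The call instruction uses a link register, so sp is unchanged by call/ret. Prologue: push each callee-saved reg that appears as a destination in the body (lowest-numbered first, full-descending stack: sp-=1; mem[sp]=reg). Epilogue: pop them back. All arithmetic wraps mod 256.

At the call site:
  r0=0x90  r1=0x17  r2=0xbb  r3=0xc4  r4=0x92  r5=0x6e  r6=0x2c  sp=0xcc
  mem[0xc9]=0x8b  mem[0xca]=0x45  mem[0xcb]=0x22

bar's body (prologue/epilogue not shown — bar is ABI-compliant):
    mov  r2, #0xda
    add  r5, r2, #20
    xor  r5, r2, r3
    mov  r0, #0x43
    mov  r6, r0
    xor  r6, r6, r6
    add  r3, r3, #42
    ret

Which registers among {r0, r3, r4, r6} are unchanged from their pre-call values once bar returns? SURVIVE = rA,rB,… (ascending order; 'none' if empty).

prologue: push r3 → mem[0xcb]=0xc4, sp=0xcb
body[0] mov  r2, #0xda → r2=0xda
body[1] add  r5, r2, #20 → r5=0xee
body[2] xor  r5, r2, r3 → r5=0x1e
body[3] mov  r0, #0x43 → r0=0x43
body[4] mov  r6, r0 → r6=0x43
body[5] xor  r6, r6, r6 → r6=0x00
body[6] add  r3, r3, #42 → r3=0xee
epilogue: pop r3=0xc4, sp=0xcc
r0: caller-saved, written=True
r3: callee-saved, written=True
r4: callee-saved, written=False
r6: caller-saved, written=True

SURVIVE = r3,r4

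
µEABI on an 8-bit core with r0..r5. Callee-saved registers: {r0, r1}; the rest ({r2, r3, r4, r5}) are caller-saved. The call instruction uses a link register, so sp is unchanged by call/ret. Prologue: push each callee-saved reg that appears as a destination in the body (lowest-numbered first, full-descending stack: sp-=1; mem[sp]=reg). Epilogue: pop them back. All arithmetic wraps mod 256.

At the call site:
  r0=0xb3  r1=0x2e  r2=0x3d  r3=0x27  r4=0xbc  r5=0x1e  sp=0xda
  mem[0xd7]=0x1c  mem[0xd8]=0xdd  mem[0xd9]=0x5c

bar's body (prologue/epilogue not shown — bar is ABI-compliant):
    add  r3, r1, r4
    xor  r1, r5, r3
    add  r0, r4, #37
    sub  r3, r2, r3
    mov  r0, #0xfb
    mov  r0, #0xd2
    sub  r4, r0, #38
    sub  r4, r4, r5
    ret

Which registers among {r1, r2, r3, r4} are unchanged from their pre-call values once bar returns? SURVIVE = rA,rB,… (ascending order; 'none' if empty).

SURVIVE = r1,r2

prologue: push r0 → mem[0xd9]=0xb3, sp=0xd9
prologue: push r1 → mem[0xd8]=0x2e, sp=0xd8
body[0] add  r3, r1, r4 → r3=0xea
body[1] xor  r1, r5, r3 → r1=0xf4
body[2] add  r0, r4, #37 → r0=0xe1
body[3] sub  r3, r2, r3 → r3=0x53
body[4] mov  r0, #0xfb → r0=0xfb
body[5] mov  r0, #0xd2 → r0=0xd2
body[6] sub  r4, r0, #38 → r4=0xac
body[7] sub  r4, r4, r5 → r4=0x8e
epilogue: pop r1=0x2e, sp=0xd9
epilogue: pop r0=0xb3, sp=0xda
r1: callee-saved, written=True
r2: caller-saved, written=False
r3: caller-saved, written=True
r4: caller-saved, written=True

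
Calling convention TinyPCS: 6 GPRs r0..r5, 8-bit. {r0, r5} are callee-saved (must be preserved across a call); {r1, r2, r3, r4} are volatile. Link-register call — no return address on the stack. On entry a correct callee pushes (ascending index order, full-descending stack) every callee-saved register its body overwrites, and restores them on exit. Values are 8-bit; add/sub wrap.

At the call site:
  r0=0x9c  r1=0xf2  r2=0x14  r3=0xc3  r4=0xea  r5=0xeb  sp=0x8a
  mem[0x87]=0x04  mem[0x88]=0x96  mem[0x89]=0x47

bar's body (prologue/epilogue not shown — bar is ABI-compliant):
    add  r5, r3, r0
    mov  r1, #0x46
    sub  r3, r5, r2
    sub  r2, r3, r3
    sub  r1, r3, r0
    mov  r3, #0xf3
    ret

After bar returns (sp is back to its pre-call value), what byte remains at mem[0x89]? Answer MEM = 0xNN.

prologue: push r5 -> mem[0x89]=0xeb, sp=0x89
body[0] add  r5, r3, r0 -> r5=0x5f
body[1] mov  r1, #0x46 -> r1=0x46
body[2] sub  r3, r5, r2 -> r3=0x4b
body[3] sub  r2, r3, r3 -> r2=0x00
body[4] sub  r1, r3, r0 -> r1=0xaf
body[5] mov  r3, #0xf3 -> r3=0xf3
epilogue: pop r5=0xeb, sp=0x8a
prologue pushed ['r5'] at ['0x89']

MEM = 0xeb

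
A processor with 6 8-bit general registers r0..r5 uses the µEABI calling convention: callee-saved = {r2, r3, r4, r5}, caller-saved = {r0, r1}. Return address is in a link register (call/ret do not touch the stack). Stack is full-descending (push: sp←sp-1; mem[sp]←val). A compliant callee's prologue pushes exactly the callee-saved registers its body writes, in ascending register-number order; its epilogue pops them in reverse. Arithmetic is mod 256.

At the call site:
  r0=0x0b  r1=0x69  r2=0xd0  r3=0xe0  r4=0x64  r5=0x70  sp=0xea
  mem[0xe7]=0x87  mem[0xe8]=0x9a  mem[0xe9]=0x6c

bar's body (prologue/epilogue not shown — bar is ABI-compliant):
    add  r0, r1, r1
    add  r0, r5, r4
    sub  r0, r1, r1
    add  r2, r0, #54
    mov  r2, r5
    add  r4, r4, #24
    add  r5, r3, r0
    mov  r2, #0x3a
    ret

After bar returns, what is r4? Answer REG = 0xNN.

prologue: push r2 → mem[0xe9]=0xd0, sp=0xe9
prologue: push r4 → mem[0xe8]=0x64, sp=0xe8
prologue: push r5 → mem[0xe7]=0x70, sp=0xe7
body[0] add  r0, r1, r1 → r0=0xd2
body[1] add  r0, r5, r4 → r0=0xd4
body[2] sub  r0, r1, r1 → r0=0x00
body[3] add  r2, r0, #54 → r2=0x36
body[4] mov  r2, r5 → r2=0x70
body[5] add  r4, r4, #24 → r4=0x7c
body[6] add  r5, r3, r0 → r5=0xe0
body[7] mov  r2, #0x3a → r2=0x3a
epilogue: pop r5=0x70, sp=0xe8
epilogue: pop r4=0x64, sp=0xe9
epilogue: pop r2=0xd0, sp=0xea
r4 is callee-saved → restored

REG = 0x64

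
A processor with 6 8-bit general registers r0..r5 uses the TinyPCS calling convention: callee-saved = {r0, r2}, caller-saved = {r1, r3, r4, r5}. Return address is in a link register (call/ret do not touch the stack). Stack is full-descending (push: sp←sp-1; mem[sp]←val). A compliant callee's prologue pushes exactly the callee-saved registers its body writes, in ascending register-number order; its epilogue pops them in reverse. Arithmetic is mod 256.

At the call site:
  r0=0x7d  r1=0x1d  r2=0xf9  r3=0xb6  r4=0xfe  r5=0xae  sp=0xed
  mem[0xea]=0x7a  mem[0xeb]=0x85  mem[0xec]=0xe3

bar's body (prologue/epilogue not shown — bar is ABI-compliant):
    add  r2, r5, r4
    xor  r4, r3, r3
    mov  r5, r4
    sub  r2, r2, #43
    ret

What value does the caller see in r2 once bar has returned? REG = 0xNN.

prologue: push r2 → mem[0xec]=0xf9, sp=0xec
body[0] add  r2, r5, r4 → r2=0xac
body[1] xor  r4, r3, r3 → r4=0x00
body[2] mov  r5, r4 → r5=0x00
body[3] sub  r2, r2, #43 → r2=0x81
epilogue: pop r2=0xf9, sp=0xed
r2 is callee-saved → restored

REG = 0xf9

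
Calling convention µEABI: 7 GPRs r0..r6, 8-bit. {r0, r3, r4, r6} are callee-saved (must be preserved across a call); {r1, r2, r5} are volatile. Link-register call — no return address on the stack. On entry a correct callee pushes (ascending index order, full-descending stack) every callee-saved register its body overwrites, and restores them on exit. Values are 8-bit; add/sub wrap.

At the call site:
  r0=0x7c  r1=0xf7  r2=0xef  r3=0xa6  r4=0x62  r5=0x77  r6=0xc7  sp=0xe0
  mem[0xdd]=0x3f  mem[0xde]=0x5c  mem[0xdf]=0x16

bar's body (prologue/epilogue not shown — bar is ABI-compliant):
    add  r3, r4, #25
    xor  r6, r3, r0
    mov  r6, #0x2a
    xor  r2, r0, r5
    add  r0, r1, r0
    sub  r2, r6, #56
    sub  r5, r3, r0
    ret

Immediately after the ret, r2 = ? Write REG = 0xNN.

prologue: push r0 → mem[0xdf]=0x7c, sp=0xdf
prologue: push r3 → mem[0xde]=0xa6, sp=0xde
prologue: push r6 → mem[0xdd]=0xc7, sp=0xdd
body[0] add  r3, r4, #25 → r3=0x7b
body[1] xor  r6, r3, r0 → r6=0x07
body[2] mov  r6, #0x2a → r6=0x2a
body[3] xor  r2, r0, r5 → r2=0x0b
body[4] add  r0, r1, r0 → r0=0x73
body[5] sub  r2, r6, #56 → r2=0xf2
body[6] sub  r5, r3, r0 → r5=0x08
epilogue: pop r6=0xc7, sp=0xde
epilogue: pop r3=0xa6, sp=0xdf
epilogue: pop r0=0x7c, sp=0xe0
r2 is caller-saved → body value

REG = 0xf2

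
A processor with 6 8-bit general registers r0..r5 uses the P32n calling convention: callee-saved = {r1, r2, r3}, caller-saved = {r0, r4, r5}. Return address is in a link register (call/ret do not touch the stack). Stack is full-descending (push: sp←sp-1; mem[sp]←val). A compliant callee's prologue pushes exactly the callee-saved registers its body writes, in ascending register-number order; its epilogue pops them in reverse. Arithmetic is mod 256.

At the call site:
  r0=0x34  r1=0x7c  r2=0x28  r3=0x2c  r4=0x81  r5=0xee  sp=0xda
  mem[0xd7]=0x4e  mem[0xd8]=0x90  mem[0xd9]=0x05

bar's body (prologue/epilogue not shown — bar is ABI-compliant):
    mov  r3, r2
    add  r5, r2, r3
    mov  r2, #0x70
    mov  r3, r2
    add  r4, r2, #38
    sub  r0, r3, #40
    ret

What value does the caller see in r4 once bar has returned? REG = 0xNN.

prologue: push r2 -> mem[0xd9]=0x28, sp=0xd9
prologue: push r3 -> mem[0xd8]=0x2c, sp=0xd8
body[0] mov  r3, r2 -> r3=0x28
body[1] add  r5, r2, r3 -> r5=0x50
body[2] mov  r2, #0x70 -> r2=0x70
body[3] mov  r3, r2 -> r3=0x70
body[4] add  r4, r2, #38 -> r4=0x96
body[5] sub  r0, r3, #40 -> r0=0x48
epilogue: pop r3=0x2c, sp=0xd9
epilogue: pop r2=0x28, sp=0xda
r4 is caller-saved -> body value

REG = 0x96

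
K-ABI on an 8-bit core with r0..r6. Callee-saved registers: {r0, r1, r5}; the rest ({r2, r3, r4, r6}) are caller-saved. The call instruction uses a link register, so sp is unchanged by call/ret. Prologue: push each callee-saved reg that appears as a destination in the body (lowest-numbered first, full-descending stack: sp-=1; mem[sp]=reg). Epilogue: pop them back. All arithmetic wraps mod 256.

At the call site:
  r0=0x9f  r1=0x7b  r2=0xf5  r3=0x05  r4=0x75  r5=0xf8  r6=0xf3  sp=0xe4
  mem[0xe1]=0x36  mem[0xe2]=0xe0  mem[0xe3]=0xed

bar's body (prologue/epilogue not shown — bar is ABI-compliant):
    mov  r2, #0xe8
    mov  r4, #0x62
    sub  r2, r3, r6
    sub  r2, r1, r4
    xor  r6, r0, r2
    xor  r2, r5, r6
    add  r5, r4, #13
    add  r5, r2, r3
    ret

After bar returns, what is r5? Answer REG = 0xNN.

prologue: push r5 → mem[0xe3]=0xf8, sp=0xe3
body[0] mov  r2, #0xe8 → r2=0xe8
body[1] mov  r4, #0x62 → r4=0x62
body[2] sub  r2, r3, r6 → r2=0x12
body[3] sub  r2, r1, r4 → r2=0x19
body[4] xor  r6, r0, r2 → r6=0x86
body[5] xor  r2, r5, r6 → r2=0x7e
body[6] add  r5, r4, #13 → r5=0x6f
body[7] add  r5, r2, r3 → r5=0x83
epilogue: pop r5=0xf8, sp=0xe4
r5 is callee-saved → restored

REG = 0xf8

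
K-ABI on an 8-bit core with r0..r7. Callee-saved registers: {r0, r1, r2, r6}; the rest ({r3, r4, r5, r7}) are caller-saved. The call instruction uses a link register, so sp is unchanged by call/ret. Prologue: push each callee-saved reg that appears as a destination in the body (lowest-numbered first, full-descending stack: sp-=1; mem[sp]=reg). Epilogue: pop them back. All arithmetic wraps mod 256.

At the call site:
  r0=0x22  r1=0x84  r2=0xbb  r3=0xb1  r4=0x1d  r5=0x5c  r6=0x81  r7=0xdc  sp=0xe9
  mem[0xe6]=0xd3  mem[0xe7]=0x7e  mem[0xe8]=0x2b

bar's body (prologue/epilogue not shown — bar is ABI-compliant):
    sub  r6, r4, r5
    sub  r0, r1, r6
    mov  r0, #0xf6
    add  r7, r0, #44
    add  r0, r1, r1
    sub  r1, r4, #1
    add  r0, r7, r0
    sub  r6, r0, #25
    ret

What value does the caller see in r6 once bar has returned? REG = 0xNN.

prologue: push r0 → mem[0xe8]=0x22, sp=0xe8
prologue: push r1 → mem[0xe7]=0x84, sp=0xe7
prologue: push r6 → mem[0xe6]=0x81, sp=0xe6
body[0] sub  r6, r4, r5 → r6=0xc1
body[1] sub  r0, r1, r6 → r0=0xc3
body[2] mov  r0, #0xf6 → r0=0xf6
body[3] add  r7, r0, #44 → r7=0x22
body[4] add  r0, r1, r1 → r0=0x08
body[5] sub  r1, r4, #1 → r1=0x1c
body[6] add  r0, r7, r0 → r0=0x2a
body[7] sub  r6, r0, #25 → r6=0x11
epilogue: pop r6=0x81, sp=0xe7
epilogue: pop r1=0x84, sp=0xe8
epilogue: pop r0=0x22, sp=0xe9
r6 is callee-saved → restored

REG = 0x81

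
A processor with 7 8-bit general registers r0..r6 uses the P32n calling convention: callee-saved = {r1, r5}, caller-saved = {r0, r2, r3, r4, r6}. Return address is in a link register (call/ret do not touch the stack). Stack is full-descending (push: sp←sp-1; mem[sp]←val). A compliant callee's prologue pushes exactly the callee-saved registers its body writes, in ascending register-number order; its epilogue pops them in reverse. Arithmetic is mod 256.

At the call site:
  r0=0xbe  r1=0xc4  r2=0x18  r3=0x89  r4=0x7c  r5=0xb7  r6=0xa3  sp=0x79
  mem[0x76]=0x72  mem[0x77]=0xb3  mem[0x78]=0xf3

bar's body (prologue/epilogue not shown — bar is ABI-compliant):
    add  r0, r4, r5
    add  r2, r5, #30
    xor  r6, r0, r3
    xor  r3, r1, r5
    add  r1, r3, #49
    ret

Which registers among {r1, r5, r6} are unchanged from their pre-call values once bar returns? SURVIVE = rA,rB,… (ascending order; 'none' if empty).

prologue: push r1 -> mem[0x78]=0xc4, sp=0x78
body[0] add  r0, r4, r5 -> r0=0x33
body[1] add  r2, r5, #30 -> r2=0xd5
body[2] xor  r6, r0, r3 -> r6=0xba
body[3] xor  r3, r1, r5 -> r3=0x73
body[4] add  r1, r3, #49 -> r1=0xa4
epilogue: pop r1=0xc4, sp=0x79
r1: callee-saved, written=True
r5: callee-saved, written=False
r6: caller-saved, written=True

SURVIVE = r1,r5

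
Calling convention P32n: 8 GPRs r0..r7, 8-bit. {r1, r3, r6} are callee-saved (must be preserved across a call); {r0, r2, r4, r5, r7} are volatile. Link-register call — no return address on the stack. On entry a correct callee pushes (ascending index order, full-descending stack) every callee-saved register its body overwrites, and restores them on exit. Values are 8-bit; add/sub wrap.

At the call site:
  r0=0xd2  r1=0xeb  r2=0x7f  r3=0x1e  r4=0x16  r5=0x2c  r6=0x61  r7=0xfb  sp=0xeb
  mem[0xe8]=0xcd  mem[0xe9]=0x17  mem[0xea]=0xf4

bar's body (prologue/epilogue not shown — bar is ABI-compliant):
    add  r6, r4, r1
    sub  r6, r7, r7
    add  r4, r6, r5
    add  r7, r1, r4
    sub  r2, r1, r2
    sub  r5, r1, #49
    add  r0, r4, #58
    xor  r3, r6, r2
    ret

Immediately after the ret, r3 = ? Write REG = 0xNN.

REG = 0x1e

prologue: push r3 -> mem[0xea]=0x1e, sp=0xea
prologue: push r6 -> mem[0xe9]=0x61, sp=0xe9
body[0] add  r6, r4, r1 -> r6=0x01
body[1] sub  r6, r7, r7 -> r6=0x00
body[2] add  r4, r6, r5 -> r4=0x2c
body[3] add  r7, r1, r4 -> r7=0x17
body[4] sub  r2, r1, r2 -> r2=0x6c
body[5] sub  r5, r1, #49 -> r5=0xba
body[6] add  r0, r4, #58 -> r0=0x66
body[7] xor  r3, r6, r2 -> r3=0x6c
epilogue: pop r6=0x61, sp=0xea
epilogue: pop r3=0x1e, sp=0xeb
r3 is callee-saved -> restored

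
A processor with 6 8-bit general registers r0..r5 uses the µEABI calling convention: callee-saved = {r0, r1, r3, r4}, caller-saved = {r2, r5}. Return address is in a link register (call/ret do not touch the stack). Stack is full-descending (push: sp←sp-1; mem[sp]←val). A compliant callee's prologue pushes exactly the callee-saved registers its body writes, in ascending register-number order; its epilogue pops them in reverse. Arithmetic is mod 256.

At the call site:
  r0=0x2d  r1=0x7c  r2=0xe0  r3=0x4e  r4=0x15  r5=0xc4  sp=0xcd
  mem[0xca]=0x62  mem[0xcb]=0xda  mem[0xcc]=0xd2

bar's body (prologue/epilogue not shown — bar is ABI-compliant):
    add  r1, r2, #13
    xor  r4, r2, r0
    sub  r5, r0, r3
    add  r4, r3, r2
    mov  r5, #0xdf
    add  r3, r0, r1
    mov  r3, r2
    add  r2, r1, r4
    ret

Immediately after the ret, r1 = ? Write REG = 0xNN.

prologue: push r1 → mem[0xcc]=0x7c, sp=0xcc
prologue: push r3 → mem[0xcb]=0x4e, sp=0xcb
prologue: push r4 → mem[0xca]=0x15, sp=0xca
body[0] add  r1, r2, #13 → r1=0xed
body[1] xor  r4, r2, r0 → r4=0xcd
body[2] sub  r5, r0, r3 → r5=0xdf
body[3] add  r4, r3, r2 → r4=0x2e
body[4] mov  r5, #0xdf → r5=0xdf
body[5] add  r3, r0, r1 → r3=0x1a
body[6] mov  r3, r2 → r3=0xe0
body[7] add  r2, r1, r4 → r2=0x1b
epilogue: pop r4=0x15, sp=0xcb
epilogue: pop r3=0x4e, sp=0xcc
epilogue: pop r1=0x7c, sp=0xcd
r1 is callee-saved → restored

REG = 0x7c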